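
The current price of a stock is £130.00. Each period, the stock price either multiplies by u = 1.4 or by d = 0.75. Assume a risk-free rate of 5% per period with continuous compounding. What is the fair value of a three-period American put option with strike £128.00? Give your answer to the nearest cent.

£20.18

Risk-neutral probability p = (e^0.05 − 0.75)/(1.4 − 0.75) = 0.3013/0.6500 = 0.4635
Terminal stock prices: S_uuu = 356.7, S_uud = 191.1, S_udd = 102.4, S_ddd = 54.84
Terminal payoffs (K − S): max(-228.7, 0) = 0, max(-63.1, 0) = 0, max(25.62, 0) = 25.62, max(73.16, 0) = 73.16
Node uu (S = 254.8): continuation = e^(−0.05)·[0.4635·0.0000 + 0.5365·0.0000] = 0.0000; exercise value = 0.0000 ≤ continuation, so V_uu = 0.0000
Node ud (S = 136.5): continuation = e^(−0.05)·[0.4635·0.0000 + 0.5365·25.6250] = 13.0775; exercise value = 0.0000 ≤ continuation, so V_ud = 13.0775
Node dd (S = 73.12): continuation = e^(−0.05)·[0.4635·25.6250 + 0.5365·73.1562] = 48.6324; exercise value = 54.8750 > continuation, so V_dd = 54.8750 (exercise)
Node u (S = 182): continuation = e^(−0.05)·[0.4635·0.0000 + 0.5365·13.0775] = 6.6740; exercise value = 0.0000 ≤ continuation, so V_u = 6.6740
Node d (S = 97.5): continuation = e^(−0.05)·[0.4635·13.0775 + 0.5365·54.8750] = 33.7706; exercise value = 30.5000 ≤ continuation, so V_d = 33.7706
Node 0 (S = 130): continuation = e^(−0.05)·[0.4635·6.6740 + 0.5365·33.7706] = 20.1770; exercise value = 0.0000 ≤ continuation, so V_0 = 20.1770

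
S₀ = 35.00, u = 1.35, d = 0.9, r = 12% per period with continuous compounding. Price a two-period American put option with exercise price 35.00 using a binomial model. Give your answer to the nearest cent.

1.53

Risk-neutral probability p = (e^0.12 − 0.9)/(1.35 − 0.9) = 0.2275/0.4500 = 0.5055
Terminal stock prices: S_uu = 63.79, S_ud = 42.52, S_dd = 28.35
Terminal payoffs (K − S): max(-28.79, 0) = 0, max(-7.525, 0) = 0, max(6.65, 0) = 6.65
Node u (S = 47.25): continuation = e^(−0.12)·[0.5055·0.0000 + 0.4945·0.0000] = 0.0000; exercise value = 0.0000 ≤ continuation, so V_u = 0.0000
Node d (S = 31.5): continuation = e^(−0.12)·[0.5055·0.0000 + 0.4945·6.6500] = 2.9163; exercise value = 3.5000 > continuation, so V_d = 3.5000 (exercise)
Node 0 (S = 35): continuation = e^(−0.12)·[0.5055·0.0000 + 0.4945·3.5000] = 1.5349; exercise value = 0.0000 ≤ continuation, so V_0 = 1.5349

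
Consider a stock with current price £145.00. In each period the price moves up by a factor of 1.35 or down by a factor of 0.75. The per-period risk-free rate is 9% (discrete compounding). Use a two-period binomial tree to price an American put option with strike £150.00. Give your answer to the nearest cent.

Risk-neutral probability p = (1 + 0.09 − 0.75)/(1.35 − 0.75) = 0.3400/0.6000 = 0.5667
Terminal stock prices: S_uu = 264.3, S_ud = 146.8, S_dd = 81.56
Terminal payoffs (K − S): max(-114.3, 0) = 0, max(3.188, 0) = 3.188, max(68.44, 0) = 68.44
Node u (S = 195.8): continuation = 1/1.09·[0.5667·0.0000 + 0.4333·3.1875] = 1.2672; exercise value = 0.0000 ≤ continuation, so V_u = 1.2672
Node d (S = 108.8): continuation = 1/1.09·[0.5667·3.1875 + 0.4333·68.4375] = 28.8647; exercise value = 41.2500 > continuation, so V_d = 41.2500 (exercise)
Node 0 (S = 145): continuation = 1/1.09·[0.5667·1.2672 + 0.4333·41.2500] = 17.0579; exercise value = 5.0000 ≤ continuation, so V_0 = 17.0579

£17.06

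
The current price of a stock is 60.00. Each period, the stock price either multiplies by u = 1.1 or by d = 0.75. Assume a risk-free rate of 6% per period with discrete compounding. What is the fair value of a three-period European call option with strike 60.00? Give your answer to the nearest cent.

Risk-neutral probability p = (1 + 0.06 − 0.75)/(1.1 − 0.75) = 0.3100/0.3500 = 0.8857
Terminal stock prices: S_uuu = 79.86, S_uud = 54.45, S_udd = 37.12, S_ddd = 25.31
Terminal payoffs (S − K): max(19.86, 0) = 19.86, max(-5.55, 0) = 0, max(-22.88, 0) = 0, max(-34.69, 0) = 0
Node uu (S = 72.6): V_uu = 1/1.06·[0.8857·19.8600 + 0.1143·0.0000] = 16.5946
Node ud (S = 49.5): V_ud = 1/1.06·[0.8857·0.0000 + 0.1143·0.0000] = 0.0000
Node dd (S = 33.75): V_dd = 1/1.06·[0.8857·0.0000 + 0.1143·0.0000] = 0.0000
Node u (S = 66): V_u = 1/1.06·[0.8857·16.5946 + 0.1143·0.0000] = 13.8661
Node d (S = 45): V_d = 1/1.06·[0.8857·0.0000 + 0.1143·0.0000] = 0.0000
Node 0 (S = 60): V_0 = 1/1.06·[0.8857·13.8661 + 0.1143·0.0000] = 11.5862

11.59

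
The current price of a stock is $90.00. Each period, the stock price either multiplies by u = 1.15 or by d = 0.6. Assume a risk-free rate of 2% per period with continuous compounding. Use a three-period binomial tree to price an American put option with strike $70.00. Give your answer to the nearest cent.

$5.07

Risk-neutral probability p = (e^0.02 − 0.6)/(1.15 − 0.6) = 0.4202/0.5500 = 0.7640
Terminal stock prices: S_uuu = 136.9, S_uud = 71.41, S_udd = 37.26, S_ddd = 19.44
Terminal payoffs (K − S): max(-66.88, 0) = 0, max(-1.415, 0) = 0, max(32.74, 0) = 32.74, max(50.56, 0) = 50.56
Node uu (S = 119): continuation = e^(−0.02)·[0.7640·0.0000 + 0.2360·0.0000] = 0.0000; exercise value = 0.0000 ≤ continuation, so V_uu = 0.0000
Node ud (S = 62.1): continuation = e^(−0.02)·[0.7640·0.0000 + 0.2360·32.7400] = 7.5736; exercise value = 7.9000 > continuation, so V_ud = 7.9000 (exercise)
Node dd (S = 32.4): continuation = e^(−0.02)·[0.7640·32.7400 + 0.2360·50.5600] = 36.2139; exercise value = 37.6000 > continuation, so V_dd = 37.6000 (exercise)
Node u (S = 103.5): continuation = e^(−0.02)·[0.7640·0.0000 + 0.2360·7.9000] = 1.8275; exercise value = 0.0000 ≤ continuation, so V_u = 1.8275
Node d (S = 54): continuation = e^(−0.02)·[0.7640·7.9000 + 0.2360·37.6000] = 14.6139; exercise value = 16.0000 > continuation, so V_d = 16.0000 (exercise)
Node 0 (S = 90): continuation = e^(−0.02)·[0.7640·1.8275 + 0.2360·16.0000] = 5.0697; exercise value = 0.0000 ≤ continuation, so V_0 = 5.0697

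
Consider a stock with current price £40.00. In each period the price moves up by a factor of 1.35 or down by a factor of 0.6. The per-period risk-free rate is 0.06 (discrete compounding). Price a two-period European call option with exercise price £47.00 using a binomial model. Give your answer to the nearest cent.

£8.67

Risk-neutral probability p = (1 + 0.06 − 0.6)/(1.35 − 0.6) = 0.4600/0.7500 = 0.6133
Terminal stock prices: S_uu = 72.9, S_ud = 32.4, S_dd = 14.4
Terminal payoffs (S − K): max(25.9, 0) = 25.9, max(-14.6, 0) = 0, max(-32.6, 0) = 0
Node u (S = 54): V_u = 1/1.06·[0.6133·25.9000 + 0.3867·0.0000] = 14.9862
Node d (S = 24): V_d = 1/1.06·[0.6133·0.0000 + 0.3867·0.0000] = 0.0000
Node 0 (S = 40): V_0 = 1/1.06·[0.6133·14.9862 + 0.3867·0.0000] = 8.6712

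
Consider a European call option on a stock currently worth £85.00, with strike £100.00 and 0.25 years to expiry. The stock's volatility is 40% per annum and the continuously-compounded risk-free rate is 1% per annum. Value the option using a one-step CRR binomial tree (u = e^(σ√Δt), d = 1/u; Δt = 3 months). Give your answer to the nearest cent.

CRR parameters: u = e^(σ√Δt) = e^(0.4·√0.25) = 1.2214, d = 1/u = 0.8187
Per-period rate: rΔt = 0.01·0.25 = 0.0025, so R = e^0.0025 = 1.0025
Risk-neutral probability p = (e^0.0025 − 0.8187)/(1.2214 − 0.8187) = 0.1838/0.4027 = 0.4564
Terminal stock prices: S_u = 103.8, S_d = 69.59
Terminal payoffs (S − K): max(3.819, 0) = 3.819, max(-30.41, 0) = 0
Node 0 (S = 85): V_0 = e^(−0.0025)·[0.4564·3.8192 + 0.5436·0.0000] = 1.7387

£1.74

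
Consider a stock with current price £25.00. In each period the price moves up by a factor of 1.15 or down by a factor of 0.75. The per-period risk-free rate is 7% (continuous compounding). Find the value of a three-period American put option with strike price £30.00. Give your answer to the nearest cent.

Risk-neutral probability p = (e^0.07 − 0.75)/(1.15 − 0.75) = 0.3225/0.4000 = 0.8063
Terminal stock prices: S_uuu = 38.02, S_uud = 24.8, S_udd = 16.17, S_ddd = 10.55
Terminal payoffs (K − S): max(-8.022, 0) = 0, max(5.203, 0) = 5.203, max(13.83, 0) = 13.83, max(19.45, 0) = 19.45
Node uu (S = 33.06): continuation = e^(−0.07)·[0.8063·0.0000 + 0.1937·5.2031] = 0.9399; exercise value = 0.0000 ≤ continuation, so V_uu = 0.9399
Node ud (S = 21.56): continuation = e^(−0.07)·[0.8063·5.2031 + 0.1937·13.8281] = 6.4093; exercise value = 8.4375 > continuation, so V_ud = 8.4375 (exercise)
Node dd (S = 14.06): continuation = e^(−0.07)·[0.8063·13.8281 + 0.1937·19.4531] = 13.9093; exercise value = 15.9375 > continuation, so V_dd = 15.9375 (exercise)
Node u (S = 28.75): continuation = e^(−0.07)·[0.8063·0.9399 + 0.1937·8.4375] = 2.2306; exercise value = 1.2500 ≤ continuation, so V_u = 2.2306
Node d (S = 18.75): continuation = e^(−0.07)·[0.8063·8.4375 + 0.1937·15.9375] = 9.2218; exercise value = 11.2500 > continuation, so V_d = 11.2500 (exercise)
Node 0 (S = 25): continuation = e^(−0.07)·[0.8063·2.2306 + 0.1937·11.2500] = 3.7090; exercise value = 5.0000 > continuation, so V_0 = 5.0000 (exercise)

£5.00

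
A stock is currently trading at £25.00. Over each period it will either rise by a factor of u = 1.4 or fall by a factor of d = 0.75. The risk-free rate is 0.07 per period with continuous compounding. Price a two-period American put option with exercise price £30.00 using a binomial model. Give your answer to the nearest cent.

£6.10

Risk-neutral probability p = (e^0.07 − 0.75)/(1.4 − 0.75) = 0.3225/0.6500 = 0.4962
Terminal stock prices: S_uu = 49, S_ud = 26.25, S_dd = 14.06
Terminal payoffs (K − S): max(-19, 0) = 0, max(3.75, 0) = 3.75, max(15.94, 0) = 15.94
Node u (S = 35): continuation = e^(−0.07)·[0.4962·0.0000 + 0.5038·3.7500] = 1.7616; exercise value = 0.0000 ≤ continuation, so V_u = 1.7616
Node d (S = 18.75): continuation = e^(−0.07)·[0.4962·3.7500 + 0.5038·15.9375] = 9.2218; exercise value = 11.2500 > continuation, so V_d = 11.2500 (exercise)
Node 0 (S = 25): continuation = e^(−0.07)·[0.4962·1.7616 + 0.5038·11.2500] = 6.0999; exercise value = 5.0000 ≤ continuation, so V_0 = 6.0999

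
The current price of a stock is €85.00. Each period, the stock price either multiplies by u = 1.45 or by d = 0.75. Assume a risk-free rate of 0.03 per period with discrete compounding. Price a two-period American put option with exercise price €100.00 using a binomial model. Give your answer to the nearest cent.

Risk-neutral probability p = (1 + 0.03 − 0.75)/(1.45 − 0.75) = 0.2800/0.7000 = 0.4000
Terminal stock prices: S_uu = 178.7, S_ud = 92.44, S_dd = 47.81
Terminal payoffs (K − S): max(-78.71, 0) = 0, max(7.562, 0) = 7.562, max(52.19, 0) = 52.19
Node u (S = 123.2): continuation = 1/1.03·[0.4000·0.0000 + 0.6000·7.5625] = 4.4053; exercise value = 0.0000 ≤ continuation, so V_u = 4.4053
Node d (S = 63.75): continuation = 1/1.03·[0.4000·7.5625 + 0.6000·52.1875] = 33.3374; exercise value = 36.2500 > continuation, so V_d = 36.2500 (exercise)
Node 0 (S = 85): continuation = 1/1.03·[0.4000·4.4053 + 0.6000·36.2500] = 22.8273; exercise value = 15.0000 ≤ continuation, so V_0 = 22.8273

€22.83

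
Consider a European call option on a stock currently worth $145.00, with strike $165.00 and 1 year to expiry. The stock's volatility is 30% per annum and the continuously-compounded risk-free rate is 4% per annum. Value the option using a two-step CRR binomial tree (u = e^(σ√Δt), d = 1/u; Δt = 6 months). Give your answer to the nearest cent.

CRR parameters: u = e^(σ√Δt) = e^(0.3·√0.5) = 1.2363, d = 1/u = 0.8089
Per-period rate: rΔt = 0.04·0.5 = 0.02, so R = e^0.02 = 1.0202
Risk-neutral probability p = (e^0.02 − 0.8089)/(1.2363 − 0.8089) = 0.2113/0.4275 = 0.4944
Terminal stock prices: S_uu = 221.6, S_ud = 145, S_dd = 94.87
Terminal payoffs (S − K): max(56.63, 0) = 56.63, max(-20, 0) = 0, max(-70.13, 0) = 0
Node u (S = 179.3): V_u = e^(−0.02)·[0.4944·56.6274 + 0.5056·0.0000] = 27.4436
Node d (S = 117.3): V_d = e^(−0.02)·[0.4944·0.0000 + 0.5056·0.0000] = 0.0000
Node 0 (S = 145): V_0 = e^(−0.02)·[0.4944·27.4436 + 0.5056·0.0000] = 13.3001

$13.30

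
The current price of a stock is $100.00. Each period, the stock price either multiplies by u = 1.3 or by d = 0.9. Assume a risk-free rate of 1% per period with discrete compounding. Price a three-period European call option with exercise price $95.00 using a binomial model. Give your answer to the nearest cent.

$15.97

Risk-neutral probability p = (1 + 0.01 − 0.9)/(1.3 − 0.9) = 0.1100/0.4000 = 0.2750
Terminal stock prices: S_uuu = 219.7, S_uud = 152.1, S_udd = 105.3, S_ddd = 72.9
Terminal payoffs (S − K): max(124.7, 0) = 124.7, max(57.1, 0) = 57.1, max(10.3, 0) = 10.3, max(-22.1, 0) = 0
Node uu (S = 169): V_uu = 1/1.01·[0.2750·124.7000 + 0.7250·57.1000] = 74.9406
Node ud (S = 117): V_ud = 1/1.01·[0.2750·57.1000 + 0.7250·10.3000] = 22.9406
Node dd (S = 81): V_dd = 1/1.01·[0.2750·10.3000 + 0.7250·0.0000] = 2.8045
Node u (S = 130): V_u = 1/1.01·[0.2750·74.9406 + 0.7250·22.9406] = 36.8719
Node d (S = 90): V_d = 1/1.01·[0.2750·22.9406 + 0.7250·2.8045] = 8.2593
Node 0 (S = 100): V_0 = 1/1.01·[0.2750·36.8719 + 0.7250·8.2593] = 15.9681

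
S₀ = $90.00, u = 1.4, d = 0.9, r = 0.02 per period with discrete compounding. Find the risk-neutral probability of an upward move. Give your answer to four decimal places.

p = 0.2400

Risk-neutral probability p = (1 + 0.02 − 0.9)/(1.4 − 0.9) = 0.1200/0.5000 = 0.2400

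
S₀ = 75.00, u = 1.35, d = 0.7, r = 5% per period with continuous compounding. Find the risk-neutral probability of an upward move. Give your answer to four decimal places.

Risk-neutral probability p = (e^0.05 − 0.7)/(1.35 − 0.7) = 0.3513/0.6500 = 0.5404

p = 0.5404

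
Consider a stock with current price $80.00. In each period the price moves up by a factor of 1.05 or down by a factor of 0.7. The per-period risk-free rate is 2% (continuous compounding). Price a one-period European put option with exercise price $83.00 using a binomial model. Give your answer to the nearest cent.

$2.25

Risk-neutral probability p = (e^0.02 − 0.7)/(1.05 − 0.7) = 0.3202/0.3500 = 0.9149
Terminal stock prices: S_u = 84, S_d = 56
Terminal payoffs (K − S): max(-1, 0) = 0, max(27, 0) = 27
Node 0 (S = 80): V_0 = e^(−0.02)·[0.9149·0.0000 + 0.0851·27.0000] = 2.2532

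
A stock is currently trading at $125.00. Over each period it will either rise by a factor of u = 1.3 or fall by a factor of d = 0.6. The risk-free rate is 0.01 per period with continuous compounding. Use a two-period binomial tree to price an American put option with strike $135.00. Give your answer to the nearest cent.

$33.52

Risk-neutral probability p = (e^0.01 − 0.6)/(1.3 − 0.6) = 0.4101/0.7000 = 0.5858
Terminal stock prices: S_uu = 211.3, S_ud = 97.5, S_dd = 45
Terminal payoffs (K − S): max(-76.25, 0) = 0, max(37.5, 0) = 37.5, max(90, 0) = 90
Node u (S = 162.5): continuation = e^(−0.01)·[0.5858·0.0000 + 0.4142·37.5000] = 15.3785; exercise value = 0.0000 ≤ continuation, so V_u = 15.3785
Node d (S = 75): continuation = e^(−0.01)·[0.5858·37.5000 + 0.4142·90.0000] = 58.6567; exercise value = 60.0000 > continuation, so V_d = 60.0000 (exercise)
Node 0 (S = 125): continuation = e^(−0.01)·[0.5858·15.3785 + 0.4142·60.0000] = 33.5244; exercise value = 10.0000 ≤ continuation, so V_0 = 33.5244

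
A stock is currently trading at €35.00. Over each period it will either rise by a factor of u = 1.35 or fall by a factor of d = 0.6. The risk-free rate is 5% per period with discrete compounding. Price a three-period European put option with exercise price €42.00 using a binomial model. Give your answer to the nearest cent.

Risk-neutral probability p = (1 + 0.05 − 0.6)/(1.35 − 0.6) = 0.4500/0.7500 = 0.6000
Terminal stock prices: S_uuu = 86.11, S_uud = 38.27, S_udd = 17.01, S_ddd = 7.56
Terminal payoffs (K − S): max(-44.11, 0) = 0, max(3.727, 0) = 3.727, max(24.99, 0) = 24.99, max(34.44, 0) = 34.44
Node uu (S = 63.79): V_uu = 1/1.05·[0.6000·0.0000 + 0.4000·3.7275] = 1.4200
Node ud (S = 28.35): V_ud = 1/1.05·[0.6000·3.7275 + 0.4000·24.9900] = 11.6500
Node dd (S = 12.6): V_dd = 1/1.05·[0.6000·24.9900 + 0.4000·34.4400] = 27.4000
Node u (S = 47.25): V_u = 1/1.05·[0.6000·1.4200 + 0.4000·11.6500] = 5.2495
Node d (S = 21): V_d = 1/1.05·[0.6000·11.6500 + 0.4000·27.4000] = 17.0952
Node 0 (S = 35): V_0 = 1/1.05·[0.6000·5.2495 + 0.4000·17.0952] = 9.5122

€9.51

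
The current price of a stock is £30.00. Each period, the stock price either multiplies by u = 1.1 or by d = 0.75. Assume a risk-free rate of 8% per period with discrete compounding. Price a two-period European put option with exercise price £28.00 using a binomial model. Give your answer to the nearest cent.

£0.33

Risk-neutral probability p = (1 + 0.08 − 0.75)/(1.1 − 0.75) = 0.3300/0.3500 = 0.9429
Terminal stock prices: S_uu = 36.3, S_ud = 24.75, S_dd = 16.88
Terminal payoffs (K − S): max(-8.3, 0) = 0, max(3.25, 0) = 3.25, max(11.12, 0) = 11.12
Node u (S = 33): V_u = 1/1.08·[0.9429·0.0000 + 0.0571·3.2500] = 0.1720
Node d (S = 22.5): V_d = 1/1.08·[0.9429·3.2500 + 0.0571·11.1250] = 3.4259
Node 0 (S = 30): V_0 = 1/1.08·[0.9429·0.1720 + 0.0571·3.4259] = 0.3314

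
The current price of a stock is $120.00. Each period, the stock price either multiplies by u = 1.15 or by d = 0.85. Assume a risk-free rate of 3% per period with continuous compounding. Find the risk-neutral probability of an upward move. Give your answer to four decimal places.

Risk-neutral probability p = (e^0.03 − 0.85)/(1.15 − 0.85) = 0.1805/0.3000 = 0.6015

p = 0.6015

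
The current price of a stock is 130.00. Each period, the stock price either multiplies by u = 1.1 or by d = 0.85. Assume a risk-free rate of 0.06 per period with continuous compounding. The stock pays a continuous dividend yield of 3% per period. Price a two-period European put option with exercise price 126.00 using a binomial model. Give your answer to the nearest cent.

3.79

Per-period risk-free factor R = e^0.06 = 1.0618; dividend-adjusted growth = e^(0.06−0.03) = 1.0305.
Risk-neutral probability p = (1.0305 − 0.85)/(1.1 − 0.85) = 0.1805/0.2500 = 0.7218
Terminal stock prices: S_uu = 157.3, S_ud = 121.5, S_dd = 93.92
Terminal payoffs (K − S): max(-31.3, 0) = 0, max(4.45, 0) = 4.45, max(32.08, 0) = 32.08
Node u (S = 143): V_u = e^(−0.06)·[0.7218·0.0000 + 0.2782·4.4500] = 1.1658
Node d (S = 110.5): V_d = e^(−0.06)·[0.7218·4.4500 + 0.2782·32.0750] = 11.4281
Node 0 (S = 130): V_0 = e^(−0.06)·[0.7218·1.1658 + 0.2782·11.4281] = 3.7865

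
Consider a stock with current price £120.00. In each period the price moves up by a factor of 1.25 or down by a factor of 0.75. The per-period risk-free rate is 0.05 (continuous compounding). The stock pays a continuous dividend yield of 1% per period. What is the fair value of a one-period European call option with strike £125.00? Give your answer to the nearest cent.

£13.83

Per-period risk-free factor R = e^0.05 = 1.0513; dividend-adjusted growth = e^(0.05−0.01) = 1.0408.
Risk-neutral probability p = (1.0408 − 0.75)/(1.25 − 0.75) = 0.2908/0.5000 = 0.5816
Terminal stock prices: S_u = 150, S_d = 90
Terminal payoffs (S − K): max(25, 0) = 25, max(-35, 0) = 0
Node 0 (S = 120): V_0 = e^(−0.05)·[0.5816·25.0000 + 0.4184·0.0000] = 13.8314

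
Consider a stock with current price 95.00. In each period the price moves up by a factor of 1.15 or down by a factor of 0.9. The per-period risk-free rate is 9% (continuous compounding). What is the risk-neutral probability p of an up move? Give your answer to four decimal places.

Risk-neutral probability p = (e^0.09 − 0.9)/(1.15 − 0.9) = 0.1942/0.2500 = 0.7767

p = 0.7767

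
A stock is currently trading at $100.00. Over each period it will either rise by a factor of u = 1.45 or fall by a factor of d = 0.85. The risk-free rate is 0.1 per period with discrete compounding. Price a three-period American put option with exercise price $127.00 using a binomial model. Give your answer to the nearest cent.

Risk-neutral probability p = (1 + 0.1 − 0.85)/(1.45 − 0.85) = 0.2500/0.6000 = 0.4167
Terminal stock prices: S_uuu = 304.9, S_uud = 178.7, S_udd = 104.8, S_ddd = 61.41
Terminal payoffs (K − S): max(-177.9, 0) = 0, max(-51.71, 0) = 0, max(22.24, 0) = 22.24, max(65.59, 0) = 65.59
Node uu (S = 210.2): continuation = 1/1.1·[0.4167·0.0000 + 0.5833·0.0000] = 0.0000; exercise value = 0.0000 ≤ continuation, so V_uu = 0.0000
Node ud (S = 123.2): continuation = 1/1.1·[0.4167·0.0000 + 0.5833·22.2375] = 11.7926; exercise value = 3.7500 ≤ continuation, so V_ud = 11.7926
Node dd (S = 72.25): continuation = 1/1.1·[0.4167·22.2375 + 0.5833·65.5875] = 43.2045; exercise value = 54.7500 > continuation, so V_dd = 54.7500 (exercise)
Node u (S = 145): continuation = 1/1.1·[0.4167·0.0000 + 0.5833·11.7926] = 6.2537; exercise value = 0.0000 ≤ continuation, so V_u = 6.2537
Node d (S = 85): continuation = 1/1.1·[0.4167·11.7926 + 0.5833·54.7500] = 33.5010; exercise value = 42.0000 > continuation, so V_d = 42.0000 (exercise)
Node 0 (S = 100): continuation = 1/1.1·[0.4167·6.2537 + 0.5833·42.0000] = 24.6415; exercise value = 27.0000 > continuation, so V_0 = 27.0000 (exercise)

$27.00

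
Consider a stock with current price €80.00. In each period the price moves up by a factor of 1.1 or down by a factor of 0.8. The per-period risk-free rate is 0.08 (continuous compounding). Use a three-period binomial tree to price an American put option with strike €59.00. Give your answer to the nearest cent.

€0.03

Risk-neutral probability p = (e^0.08 − 0.8)/(1.1 − 0.8) = 0.2833/0.3000 = 0.9443
Terminal stock prices: S_uuu = 106.5, S_uud = 77.44, S_udd = 56.32, S_ddd = 40.96
Terminal payoffs (K − S): max(-47.48, 0) = 0, max(-18.44, 0) = 0, max(2.68, 0) = 2.68, max(18.04, 0) = 18.04
Node uu (S = 96.8): continuation = e^(−0.08)·[0.9443·0.0000 + 0.0557·0.0000] = 0.0000; exercise value = 0.0000 ≤ continuation, so V_uu = 0.0000
Node ud (S = 70.4): continuation = e^(−0.08)·[0.9443·0.0000 + 0.0557·2.6800] = 0.1378; exercise value = 0.0000 ≤ continuation, so V_ud = 0.1378
Node dd (S = 51.2): continuation = e^(−0.08)·[0.9443·2.6800 + 0.0557·18.0400] = 3.2639; exercise value = 7.8000 > continuation, so V_dd = 7.8000 (exercise)
Node u (S = 88): continuation = e^(−0.08)·[0.9443·0.0000 + 0.0557·0.1378] = 0.0071; exercise value = 0.0000 ≤ continuation, so V_u = 0.0071
Node d (S = 64): continuation = e^(−0.08)·[0.9443·0.1378 + 0.0557·7.8000] = 0.5213; exercise value = 0.0000 ≤ continuation, so V_d = 0.5213
Node 0 (S = 80): continuation = e^(−0.08)·[0.9443·0.0071 + 0.0557·0.5213] = 0.0330; exercise value = 0.0000 ≤ continuation, so V_0 = 0.0330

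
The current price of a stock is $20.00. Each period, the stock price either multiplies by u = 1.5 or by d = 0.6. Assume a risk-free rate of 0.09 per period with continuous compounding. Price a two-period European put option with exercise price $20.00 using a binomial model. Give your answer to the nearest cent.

Risk-neutral probability p = (e^0.09 − 0.6)/(1.5 − 0.6) = 0.4942/0.9000 = 0.5491
Terminal stock prices: S_uu = 45, S_ud = 18, S_dd = 7.2
Terminal payoffs (K − S): max(-25, 0) = 0, max(2, 0) = 2, max(12.8, 0) = 12.8
Node u (S = 30): V_u = e^(−0.09)·[0.5491·0.0000 + 0.4509·2.0000] = 0.8242
Node d (S = 12): V_d = e^(−0.09)·[0.5491·2.0000 + 0.4509·12.8000] = 6.2786
Node 0 (S = 20): V_0 = e^(−0.09)·[0.5491·0.8242 + 0.4509·6.2786] = 3.0011

$3.00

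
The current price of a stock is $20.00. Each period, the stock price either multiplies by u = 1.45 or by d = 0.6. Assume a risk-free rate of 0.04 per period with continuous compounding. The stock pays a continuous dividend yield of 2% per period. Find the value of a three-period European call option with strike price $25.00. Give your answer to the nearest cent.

Per-period risk-free factor R = e^0.04 = 1.0408; dividend-adjusted growth = e^(0.04−0.02) = 1.0202.
Risk-neutral probability p = (1.0202 − 0.6)/(1.45 − 0.6) = 0.4202/0.8500 = 0.4944
Terminal stock prices: S_uuu = 60.97, S_uud = 25.23, S_udd = 10.44, S_ddd = 4.32
Terminal payoffs (S − K): max(35.97, 0) = 35.97, max(0.23, 0) = 0.23, max(-14.56, 0) = 0, max(-20.68, 0) = 0
Node uu (S = 42.05): V_uu = e^(−0.04)·[0.4944·35.9725 + 0.5056·0.2300] = 17.1976
Node ud (S = 17.4): V_ud = e^(−0.04)·[0.4944·0.2300 + 0.5056·0.0000] = 0.1092
Node dd (S = 7.2): V_dd = e^(−0.04)·[0.4944·0.0000 + 0.5056·0.0000] = 0.0000
Node u (S = 29): V_u = e^(−0.04)·[0.4944·17.1976 + 0.5056·0.1092] = 8.2214
Node d (S = 12): V_d = e^(−0.04)·[0.4944·0.1092 + 0.5056·0.0000] = 0.0519
Node 0 (S = 20): V_0 = e^(−0.04)·[0.4944·8.2214 + 0.5056·0.0519] = 3.9301

$3.93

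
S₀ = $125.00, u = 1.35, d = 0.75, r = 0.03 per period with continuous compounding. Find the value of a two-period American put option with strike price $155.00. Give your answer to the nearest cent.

Risk-neutral probability p = (e^0.03 − 0.75)/(1.35 − 0.75) = 0.2805/0.6000 = 0.4674
Terminal stock prices: S_uu = 227.8, S_ud = 126.6, S_dd = 70.31
Terminal payoffs (K − S): max(-72.81, 0) = 0, max(28.44, 0) = 28.44, max(84.69, 0) = 84.69
Node u (S = 168.8): continuation = e^(−0.03)·[0.4674·0.0000 + 0.5326·28.4375] = 14.6975; exercise value = 0.0000 ≤ continuation, so V_u = 14.6975
Node d (S = 93.75): continuation = e^(−0.03)·[0.4674·28.4375 + 0.5326·84.6875] = 56.6691; exercise value = 61.2500 > continuation, so V_d = 61.2500 (exercise)
Node 0 (S = 125): continuation = e^(−0.03)·[0.4674·14.6975 + 0.5326·61.2500] = 38.3231; exercise value = 30.0000 ≤ continuation, so V_0 = 38.3231

$38.32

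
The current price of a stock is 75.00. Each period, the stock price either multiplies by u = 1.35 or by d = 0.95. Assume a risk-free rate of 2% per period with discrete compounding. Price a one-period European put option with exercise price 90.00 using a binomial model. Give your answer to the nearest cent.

15.17

Risk-neutral probability p = (1 + 0.02 − 0.95)/(1.35 − 0.95) = 0.0700/0.4000 = 0.1750
Terminal stock prices: S_u = 101.2, S_d = 71.25
Terminal payoffs (K − S): max(-11.25, 0) = 0, max(18.75, 0) = 18.75
Node 0 (S = 75): V_0 = 1/1.02·[0.1750·0.0000 + 0.8250·18.7500] = 15.1654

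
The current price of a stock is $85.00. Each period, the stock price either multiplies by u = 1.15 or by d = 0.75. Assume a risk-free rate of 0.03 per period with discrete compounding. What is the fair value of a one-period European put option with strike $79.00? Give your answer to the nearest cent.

$4.44

Risk-neutral probability p = (1 + 0.03 − 0.75)/(1.15 − 0.75) = 0.2800/0.4000 = 0.7000
Terminal stock prices: S_u = 97.75, S_d = 63.75
Terminal payoffs (K − S): max(-18.75, 0) = 0, max(15.25, 0) = 15.25
Node 0 (S = 85): V_0 = 1/1.03·[0.7000·0.0000 + 0.3000·15.2500] = 4.4417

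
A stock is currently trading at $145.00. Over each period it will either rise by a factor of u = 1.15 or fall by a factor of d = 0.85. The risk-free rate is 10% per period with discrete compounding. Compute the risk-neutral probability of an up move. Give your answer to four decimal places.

Risk-neutral probability p = (1 + 0.1 − 0.85)/(1.15 − 0.85) = 0.2500/0.3000 = 0.8333

p = 0.8333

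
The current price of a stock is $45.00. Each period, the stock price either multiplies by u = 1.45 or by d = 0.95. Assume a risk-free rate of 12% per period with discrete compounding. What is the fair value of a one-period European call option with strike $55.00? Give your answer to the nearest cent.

$3.11

Risk-neutral probability p = (1 + 0.12 − 0.95)/(1.45 − 0.95) = 0.1700/0.5000 = 0.3400
Terminal stock prices: S_u = 65.25, S_d = 42.75
Terminal payoffs (S − K): max(10.25, 0) = 10.25, max(-12.25, 0) = 0
Node 0 (S = 45): V_0 = 1/1.12·[0.3400·10.2500 + 0.6600·0.0000] = 3.1116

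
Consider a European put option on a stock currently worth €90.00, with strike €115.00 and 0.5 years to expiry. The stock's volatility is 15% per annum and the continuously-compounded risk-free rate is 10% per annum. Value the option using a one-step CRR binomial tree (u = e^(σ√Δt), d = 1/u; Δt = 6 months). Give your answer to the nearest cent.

€19.39

CRR parameters: u = e^(σ√Δt) = e^(0.15·√0.5) = 1.1119, d = 1/u = 0.8994
Per-period rate: rΔt = 0.1·0.5 = 0.05, so R = e^0.05 = 1.0513
Risk-neutral probability p = (e^0.05 − 0.8994)/(1.1119 − 0.8994) = 0.1519/0.2125 = 0.7148
Terminal stock prices: S_u = 100.1, S_d = 80.94
Terminal payoffs (K − S): max(14.93, 0) = 14.93, max(34.06, 0) = 34.06
Node 0 (S = 90): V_0 = e^(−0.05)·[0.7148·14.9294 + 0.2852·34.0571] = 19.3914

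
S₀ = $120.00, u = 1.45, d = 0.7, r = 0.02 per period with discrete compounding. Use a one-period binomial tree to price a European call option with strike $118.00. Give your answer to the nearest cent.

$23.42

Risk-neutral probability p = (1 + 0.02 − 0.7)/(1.45 − 0.7) = 0.3200/0.7500 = 0.4267
Terminal stock prices: S_u = 174, S_d = 84
Terminal payoffs (S − K): max(56, 0) = 56, max(-34, 0) = 0
Node 0 (S = 120): V_0 = 1/1.02·[0.4267·56.0000 + 0.5733·0.0000] = 23.4248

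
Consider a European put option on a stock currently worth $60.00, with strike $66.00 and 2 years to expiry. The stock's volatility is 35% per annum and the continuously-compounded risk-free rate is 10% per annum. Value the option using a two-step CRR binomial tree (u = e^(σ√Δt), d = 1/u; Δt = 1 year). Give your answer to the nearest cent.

CRR parameters: u = e^(σ√Δt) = e^(0.35·√1) = 1.4191, d = 1/u = 0.7047
Per-period rate: rΔt = 0.1·1 = 0.1, so R = e^0.1 = 1.1052
Risk-neutral probability p = (e^0.1 − 0.7047)/(1.4191 − 0.7047) = 0.4005/0.7144 = 0.5606
Terminal stock prices: S_uu = 120.8, S_ud = 60, S_dd = 29.8
Terminal payoffs (K − S): max(-54.83, 0) = 0, max(6, 0) = 6, max(36.2, 0) = 36.2
Node u (S = 85.14): V_u = e^(−0.1)·[0.5606·0.0000 + 0.4394·6.0000] = 2.3855
Node d (S = 42.28): V_d = e^(−0.1)·[0.5606·6.0000 + 0.4394·36.2049] = 17.4380
Node 0 (S = 60): V_0 = e^(−0.1)·[0.5606·2.3855 + 0.4394·17.4380] = 8.1431

$8.14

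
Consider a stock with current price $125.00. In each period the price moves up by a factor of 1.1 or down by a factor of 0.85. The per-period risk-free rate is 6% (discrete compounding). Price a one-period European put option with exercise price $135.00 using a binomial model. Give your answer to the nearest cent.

$4.34

Risk-neutral probability p = (1 + 0.06 − 0.85)/(1.1 − 0.85) = 0.2100/0.2500 = 0.8400
Terminal stock prices: S_u = 137.5, S_d = 106.2
Terminal payoffs (K − S): max(-2.5, 0) = 0, max(28.75, 0) = 28.75
Node 0 (S = 125): V_0 = 1/1.06·[0.8400·0.0000 + 0.1600·28.7500] = 4.3396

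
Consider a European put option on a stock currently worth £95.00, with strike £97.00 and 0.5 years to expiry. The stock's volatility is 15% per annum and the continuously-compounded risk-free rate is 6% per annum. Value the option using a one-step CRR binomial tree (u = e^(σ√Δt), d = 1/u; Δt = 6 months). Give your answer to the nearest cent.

CRR parameters: u = e^(σ√Δt) = e^(0.15·√0.5) = 1.1119, d = 1/u = 0.8994
Per-period rate: rΔt = 0.06·0.5 = 0.03, so R = e^0.03 = 1.0305
Risk-neutral probability p = (e^0.03 − 0.8994)/(1.1119 − 0.8994) = 0.1311/0.2125 = 0.6168
Terminal stock prices: S_u = 105.6, S_d = 85.44
Terminal payoffs (K − S): max(-8.63, 0) = 0, max(11.56, 0) = 11.56
Node 0 (S = 95): V_0 = e^(−0.03)·[0.6168·0.0000 + 0.3832·11.5603] = 4.2989

£4.30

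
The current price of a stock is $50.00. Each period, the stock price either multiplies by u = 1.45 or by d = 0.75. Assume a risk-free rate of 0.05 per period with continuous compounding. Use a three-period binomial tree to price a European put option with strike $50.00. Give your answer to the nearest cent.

$7.92

Risk-neutral probability p = (e^0.05 − 0.75)/(1.45 − 0.75) = 0.3013/0.7000 = 0.4304
Terminal stock prices: S_uuu = 152.4, S_uud = 78.84, S_udd = 40.78, S_ddd = 21.09
Terminal payoffs (K − S): max(-102.4, 0) = 0, max(-28.84, 0) = 0, max(9.219, 0) = 9.219, max(28.91, 0) = 28.91
Node uu (S = 105.1): V_uu = e^(−0.05)·[0.4304·0.0000 + 0.5696·0.0000] = 0.0000
Node ud (S = 54.38): V_ud = e^(−0.05)·[0.4304·0.0000 + 0.5696·9.2188] = 4.9950
Node dd (S = 28.12): V_dd = e^(−0.05)·[0.4304·9.2188 + 0.5696·28.9062] = 19.4365
Node u (S = 72.5): V_u = e^(−0.05)·[0.4304·0.0000 + 0.5696·4.9950] = 2.7065
Node d (S = 37.5): V_d = e^(−0.05)·[0.4304·4.9950 + 0.5696·19.4365] = 12.5763
Node 0 (S = 50): V_0 = e^(−0.05)·[0.4304·2.7065 + 0.5696·12.5763] = 7.9222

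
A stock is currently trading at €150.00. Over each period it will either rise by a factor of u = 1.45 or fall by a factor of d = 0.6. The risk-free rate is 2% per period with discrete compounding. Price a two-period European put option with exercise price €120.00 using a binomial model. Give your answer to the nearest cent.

€16.23

Risk-neutral probability p = (1 + 0.02 − 0.6)/(1.45 − 0.6) = 0.4200/0.8500 = 0.4941
Terminal stock prices: S_uu = 315.4, S_ud = 130.5, S_dd = 54
Terminal payoffs (K − S): max(-195.4, 0) = 0, max(-10.5, 0) = 0, max(66, 0) = 66
Node u (S = 217.5): V_u = 1/1.02·[0.4941·0.0000 + 0.5059·0.0000] = 0.0000
Node d (S = 90): V_d = 1/1.02·[0.4941·0.0000 + 0.5059·66.0000] = 32.7336
Node 0 (S = 150): V_0 = 1/1.02·[0.4941·0.0000 + 0.5059·32.7336] = 16.2346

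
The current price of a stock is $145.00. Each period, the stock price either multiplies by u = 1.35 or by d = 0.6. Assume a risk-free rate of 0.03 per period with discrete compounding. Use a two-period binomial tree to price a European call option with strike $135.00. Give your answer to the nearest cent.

$40.05

Risk-neutral probability p = (1 + 0.03 − 0.6)/(1.35 − 0.6) = 0.4300/0.7500 = 0.5733
Terminal stock prices: S_uu = 264.3, S_ud = 117.4, S_dd = 52.2
Terminal payoffs (S − K): max(129.3, 0) = 129.3, max(-17.55, 0) = 0, max(-82.8, 0) = 0
Node u (S = 195.8): V_u = 1/1.03·[0.5733·129.2625 + 0.4267·0.0000] = 71.9519
Node d (S = 87): V_d = 1/1.03·[0.5733·0.0000 + 0.4267·0.0000] = 0.0000
Node 0 (S = 145): V_0 = 1/1.03·[0.5733·71.9519 + 0.4267·0.0000] = 40.0509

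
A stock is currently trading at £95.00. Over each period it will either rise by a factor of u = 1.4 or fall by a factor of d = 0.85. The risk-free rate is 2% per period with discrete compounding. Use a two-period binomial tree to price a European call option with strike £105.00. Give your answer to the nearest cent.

£10.76

Risk-neutral probability p = (1 + 0.02 − 0.85)/(1.4 − 0.85) = 0.1700/0.5500 = 0.3091
Terminal stock prices: S_uu = 186.2, S_ud = 113, S_dd = 68.64
Terminal payoffs (S − K): max(81.2, 0) = 81.2, max(8.05, 0) = 8.05, max(-36.36, 0) = 0
Node u (S = 133): V_u = 1/1.02·[0.3091·81.2000 + 0.6909·8.0500] = 30.0588
Node d (S = 80.75): V_d = 1/1.02·[0.3091·8.0500 + 0.6909·0.0000] = 2.4394
Node 0 (S = 95): V_0 = 1/1.02·[0.3091·30.0588 + 0.6909·2.4394] = 10.7611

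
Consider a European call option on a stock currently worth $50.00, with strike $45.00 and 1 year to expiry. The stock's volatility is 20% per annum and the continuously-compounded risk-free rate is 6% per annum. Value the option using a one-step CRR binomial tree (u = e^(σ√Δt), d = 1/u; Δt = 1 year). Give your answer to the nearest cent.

$9.14

CRR parameters: u = e^(σ√Δt) = e^(0.2·√1) = 1.2214, d = 1/u = 0.8187
Per-period rate: rΔt = 0.06·1 = 0.06, so R = e^0.06 = 1.0618
Risk-neutral probability p = (e^0.06 − 0.8187)/(1.2214 − 0.8187) = 0.2431/0.4027 = 0.6037
Terminal stock prices: S_u = 61.07, S_d = 40.94
Terminal payoffs (S − K): max(16.07, 0) = 16.07, max(-4.063, 0) = 0
Node 0 (S = 50): V_0 = e^(−0.06)·[0.6037·16.0701 + 0.3963·0.0000] = 9.1370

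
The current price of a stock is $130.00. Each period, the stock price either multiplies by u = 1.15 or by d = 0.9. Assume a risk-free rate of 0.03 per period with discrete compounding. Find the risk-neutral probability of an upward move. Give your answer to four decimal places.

p = 0.5200

Risk-neutral probability p = (1 + 0.03 − 0.9)/(1.15 − 0.9) = 0.1300/0.2500 = 0.5200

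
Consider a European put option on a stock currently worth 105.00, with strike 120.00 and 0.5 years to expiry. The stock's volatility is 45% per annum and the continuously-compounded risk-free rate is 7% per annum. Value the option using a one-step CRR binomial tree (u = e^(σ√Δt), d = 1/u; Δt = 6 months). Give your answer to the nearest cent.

CRR parameters: u = e^(σ√Δt) = e^(0.45·√0.5) = 1.3746, d = 1/u = 0.7275
Per-period rate: rΔt = 0.07·0.5 = 0.035, so R = e^0.035 = 1.0356
Risk-neutral probability p = (e^0.035 − 0.7275)/(1.3746 − 0.7275) = 0.3082/0.6472 = 0.4762
Terminal stock prices: S_u = 144.3, S_d = 76.38
Terminal payoffs (K − S): max(-24.34, 0) = 0, max(43.62, 0) = 43.62
Node 0 (S = 105): V_0 = e^(−0.035)·[0.4762·0.0000 + 0.5238·43.6168] = 22.0627

22.06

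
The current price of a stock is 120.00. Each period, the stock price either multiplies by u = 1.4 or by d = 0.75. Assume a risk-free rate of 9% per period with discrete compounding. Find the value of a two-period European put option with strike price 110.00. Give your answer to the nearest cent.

Risk-neutral probability p = (1 + 0.09 − 0.75)/(1.4 − 0.75) = 0.3400/0.6500 = 0.5231
Terminal stock prices: S_uu = 235.2, S_ud = 126, S_dd = 67.5
Terminal payoffs (K − S): max(-125.2, 0) = 0, max(-16, 0) = 0, max(42.5, 0) = 42.5
Node u (S = 168): V_u = 1/1.09·[0.5231·0.0000 + 0.4769·0.0000] = 0.0000
Node d (S = 90): V_d = 1/1.09·[0.5231·0.0000 + 0.4769·42.5000] = 18.5956
Node 0 (S = 120): V_0 = 1/1.09·[0.5231·0.0000 + 0.4769·18.5956] = 8.1364

8.14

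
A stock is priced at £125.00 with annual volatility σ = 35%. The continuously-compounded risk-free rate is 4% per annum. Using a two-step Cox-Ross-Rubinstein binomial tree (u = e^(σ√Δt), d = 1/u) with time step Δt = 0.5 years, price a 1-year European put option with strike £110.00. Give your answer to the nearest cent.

£8.82

CRR parameters: u = e^(σ√Δt) = e^(0.35·√0.5) = 1.2808, d = 1/u = 0.7808
Per-period rate: rΔt = 0.04·0.5 = 0.02, so R = e^0.02 = 1.0202
Risk-neutral probability p = (e^0.02 − 0.7808)/(1.2808 − 0.7808) = 0.2394/0.5000 = 0.4788
Terminal stock prices: S_uu = 205.1, S_ud = 125, S_dd = 76.2
Terminal payoffs (K − S): max(-95.06, 0) = 0, max(-15, 0) = 0, max(33.8, 0) = 33.8
Node u (S = 160.1): V_u = e^(−0.02)·[0.4788·0.0000 + 0.5212·0.0000] = 0.0000
Node d (S = 97.6): V_d = e^(−0.02)·[0.4788·0.0000 + 0.5212·33.8017] = 17.2672
Node 0 (S = 125): V_0 = e^(−0.02)·[0.4788·0.0000 + 0.5212·17.2672] = 8.8208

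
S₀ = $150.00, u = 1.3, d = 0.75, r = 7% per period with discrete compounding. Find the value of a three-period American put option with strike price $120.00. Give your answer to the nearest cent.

Risk-neutral probability p = (1 + 0.07 − 0.75)/(1.3 − 0.75) = 0.3200/0.5500 = 0.5818
Terminal stock prices: S_uuu = 329.6, S_uud = 190.1, S_udd = 109.7, S_ddd = 63.28
Terminal payoffs (K − S): max(-209.6, 0) = 0, max(-70.13, 0) = 0, max(10.31, 0) = 10.31, max(56.72, 0) = 56.72
Node uu (S = 253.5): continuation = 1/1.07·[0.5818·0.0000 + 0.4182·0.0000] = 0.0000; exercise value = 0.0000 ≤ continuation, so V_uu = 0.0000
Node ud (S = 146.2): continuation = 1/1.07·[0.5818·0.0000 + 0.4182·10.3125] = 4.0304; exercise value = 0.0000 ≤ continuation, so V_ud = 4.0304
Node dd (S = 84.38): continuation = 1/1.07·[0.5818·10.3125 + 0.4182·56.7188] = 27.7745; exercise value = 35.6250 > continuation, so V_dd = 35.6250 (exercise)
Node u (S = 195): continuation = 1/1.07·[0.5818·0.0000 + 0.4182·4.0304] = 1.5752; exercise value = 0.0000 ≤ continuation, so V_u = 1.5752
Node d (S = 112.5): continuation = 1/1.07·[0.5818·4.0304 + 0.4182·35.6250] = 16.1146; exercise value = 7.5000 ≤ continuation, so V_d = 16.1146
Node 0 (S = 150): continuation = 1/1.07·[0.5818·1.5752 + 0.4182·16.1146] = 7.1545; exercise value = 0.0000 ≤ continuation, so V_0 = 7.1545

$7.15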